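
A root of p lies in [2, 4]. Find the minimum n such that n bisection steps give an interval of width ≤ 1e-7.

25

Width after n steps is 2/2^n. Need 2^n ≥ 2/1e-7 = 20000000.
2^24 = 16777216 < 20000000 ≤ 2^25 = 33554432, so n = 25.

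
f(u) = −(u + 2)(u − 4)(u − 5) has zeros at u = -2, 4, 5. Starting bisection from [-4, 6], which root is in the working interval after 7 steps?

-2

midpoint 1: f = -36 < 0 → [-4, 1]
midpoint -1.5: f = -17.875 < 0 → [-4, -1.5]
midpoint -2.75: f = 39.234375 > 0 → [-2.75, -1.5]
midpoint -2.125: f = 5.4551 > 0 → [-2.125, -1.5]
midpoint -1.8125: f = -7.4246 < 0 → [-2.125, -1.8125]
midpoint -1.96875: f = -1.2998 < 0 → [-2.125, -1.96875]
midpoint -2.046875: f = 1.9974 > 0 → [-2.046875, -1.96875]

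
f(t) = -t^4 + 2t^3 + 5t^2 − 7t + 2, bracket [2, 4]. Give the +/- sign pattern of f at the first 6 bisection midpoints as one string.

-++++-

midpoint 3: f = -1 < 0 → [2, 3]
midpoint 2.5: f = 7.9375 > 0 → [2.5, 3]
midpoint 2.75: f = 4.964844 > 0 → [2.75, 3]
midpoint 2.875: f = 2.4099 > 0 → [2.875, 3]
midpoint 2.9375: f = 0.8188 > 0 → [2.9375, 3]
midpoint 2.96875: f = -0.0612 < 0 → [2.9375, 2.96875]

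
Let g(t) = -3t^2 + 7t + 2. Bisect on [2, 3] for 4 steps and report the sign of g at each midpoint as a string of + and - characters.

m = 2.5, g(m) = 0.75 (+); new bracket [2.5, 3]
m = 2.75, g(m) = -1.4375 (−); new bracket [2.5, 2.75]
m = 2.625, g(m) = -0.296875 (−); new bracket [2.5, 2.625]
m = 2.5625, g(m) = 0.2383 (+); new bracket [2.5625, 2.625]

+--+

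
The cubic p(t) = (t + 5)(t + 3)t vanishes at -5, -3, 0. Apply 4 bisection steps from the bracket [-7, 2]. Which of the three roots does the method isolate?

0

t = -2.5 gives p = -3.125, negative; keep [-2.5, 2]
t = -0.25 gives p = -3.265625, negative; keep [-0.25, 2]
t = 0.875 gives p = 19.919922, positive; keep [-0.25, 0.875]
t = 0.3125 gives p = 5.4993, positive; keep [-0.25, 0.3125]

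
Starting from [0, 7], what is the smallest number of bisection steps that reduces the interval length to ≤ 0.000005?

Width after n steps is 7/2^n. Need 2^n ≥ 7/0.000005 = 1400000.
2^20 = 1048576 < 1400000 ≤ 2^21 = 2097152, so n = 21.

21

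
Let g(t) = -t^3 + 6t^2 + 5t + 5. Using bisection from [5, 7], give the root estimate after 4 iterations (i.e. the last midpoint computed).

t = 6 gives g = 35, positive; keep [6, 7]
t = 6.5 gives g = 16.375, positive; keep [6.5, 7]
t = 6.75 gives g = 4.578125, positive; keep [6.75, 7]
t = 6.875 gives g = -1.9824, negative; keep [6.75, 6.875]

6.875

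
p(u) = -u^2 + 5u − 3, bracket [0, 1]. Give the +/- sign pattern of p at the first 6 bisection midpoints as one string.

-+--++

u = 0.5 gives p = -0.75, negative; keep [0.5, 1]
u = 0.75 gives p = 0.1875, positive; keep [0.5, 0.75]
u = 0.625 gives p = -0.265625, negative; keep [0.625, 0.75]
u = 0.6875 gives p = -0.0352, negative; keep [0.6875, 0.75]
u = 0.71875 gives p = 0.0771, positive; keep [0.6875, 0.71875]
u = 0.703125 gives p = 0.0212, positive; keep [0.6875, 0.703125]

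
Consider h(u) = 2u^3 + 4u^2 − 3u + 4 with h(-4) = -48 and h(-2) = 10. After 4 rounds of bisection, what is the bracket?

h(-3) = -5 < 0, so the root lies in [-3, -2]
h(-2.5) = 5.25 > 0, so the root lies in [-3, -2.5]
h(-2.75) = 0.90625 > 0, so the root lies in [-3, -2.75]
h(-2.875) = -1.8398 < 0, so the root lies in [-2.875, -2.75]

[-2.875, -2.75]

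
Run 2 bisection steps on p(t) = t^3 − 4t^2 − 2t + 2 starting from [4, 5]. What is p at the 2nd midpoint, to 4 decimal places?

midpoint 4.5: p = 3.125 > 0 → [4, 4.5]
midpoint 4.25: p = -1.984375 < 0 → [4.25, 4.5]

-1.9844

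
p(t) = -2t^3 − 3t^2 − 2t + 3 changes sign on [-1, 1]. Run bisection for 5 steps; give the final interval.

[0.625, 0.6875]

t = 0 gives p = 3, positive; keep [0, 1]
t = 0.5 gives p = 1, positive; keep [0.5, 1]
t = 0.75 gives p = -1.03125, negative; keep [0.5, 0.75]
t = 0.625 gives p = 0.0898, positive; keep [0.625, 0.75]
t = 0.6875 gives p = -0.4429, negative; keep [0.625, 0.6875]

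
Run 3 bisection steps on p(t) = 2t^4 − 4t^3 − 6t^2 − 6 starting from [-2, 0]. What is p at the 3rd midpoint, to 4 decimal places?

-2.6797

m = -1, p(m) = -6 (−); new bracket [-2, -1]
m = -1.5, p(m) = 4.125 (+); new bracket [-1.5, -1]
m = -1.25, p(m) = -2.679688 (−); new bracket [-1.5, -1.25]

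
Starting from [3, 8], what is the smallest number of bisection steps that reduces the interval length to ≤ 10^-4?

Width after n steps is 5/2^n. Need 2^n ≥ 5/10^-4 = 50000.
2^15 = 32768 < 50000 ≤ 2^16 = 65536, so n = 16.

16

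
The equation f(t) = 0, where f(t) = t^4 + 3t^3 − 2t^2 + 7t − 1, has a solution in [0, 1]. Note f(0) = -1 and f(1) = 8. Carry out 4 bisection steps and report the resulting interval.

midpoint 0.5: f = 2.4375 > 0 → [0, 0.5]
midpoint 0.25: f = 0.675781 > 0 → [0, 0.25]
midpoint 0.125: f = -0.150146 < 0 → [0.125, 0.25]
midpoint 0.1875: f = 0.2632 > 0 → [0.125, 0.1875]

[0.125, 0.1875]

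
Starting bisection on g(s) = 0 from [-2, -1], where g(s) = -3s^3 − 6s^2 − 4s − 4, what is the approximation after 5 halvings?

-1.65625

g(-1.5) = -1.375 < 0, so the root lies in [-2, -1.5]
g(-1.75) = 0.703125 > 0, so the root lies in [-1.75, -1.5]
g(-1.625) = -0.470703 < 0, so the root lies in [-1.75, -1.625]
g(-1.6875) = 0.0803 > 0, so the root lies in [-1.6875, -1.625]
g(-1.65625) = -0.2039 < 0, so the root lies in [-1.6875, -1.65625]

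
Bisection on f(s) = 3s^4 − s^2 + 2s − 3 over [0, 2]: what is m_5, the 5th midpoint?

0.9375

s = 1 gives f = 1, positive; keep [0, 1]
s = 0.5 gives f = -2.0625, negative; keep [0.5, 1]
s = 0.75 gives f = -1.113281, negative; keep [0.75, 1]
s = 0.875 gives f = -0.2571, negative; keep [0.875, 1]
s = 0.9375 gives f = 0.3135, positive; keep [0.875, 0.9375]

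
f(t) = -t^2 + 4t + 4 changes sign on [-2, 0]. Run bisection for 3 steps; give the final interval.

[-1, -0.75]

f(-1) = -1 < 0, so the root lies in [-1, 0]
f(-0.5) = 1.75 > 0, so the root lies in [-1, -0.5]
f(-0.75) = 0.4375 > 0, so the root lies in [-1, -0.75]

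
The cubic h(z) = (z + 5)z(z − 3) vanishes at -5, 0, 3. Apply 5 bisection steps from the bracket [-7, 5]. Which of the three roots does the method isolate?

-5

z = -1 gives h = 16, positive; keep [-7, -1]
z = -4 gives h = 28, positive; keep [-7, -4]
z = -5.5 gives h = -23.375, negative; keep [-5.5, -4]
z = -4.75 gives h = 9.2031, positive; keep [-5.5, -4.75]
z = -5.125 gives h = -5.2051, negative; keep [-5.125, -4.75]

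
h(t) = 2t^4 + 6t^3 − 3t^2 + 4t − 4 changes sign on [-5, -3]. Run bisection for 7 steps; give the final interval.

[-3.625, -3.609375]

h(-4) = 60 > 0, so the root lies in [-4, -3]
h(-3.5) = -11.875 < 0, so the root lies in [-4, -3.5]
h(-3.75) = 17.914062 > 0, so the root lies in [-3.75, -3.5]
h(-3.625) = 1.6216 > 0, so the root lies in [-3.625, -3.5]
h(-3.5625) = -5.4594 < 0, so the root lies in [-3.625, -3.5625]
h(-3.59375) = -2.0042 < 0, so the root lies in [-3.625, -3.59375]
h(-3.609375) = -0.2129 < 0, so the root lies in [-3.625, -3.609375]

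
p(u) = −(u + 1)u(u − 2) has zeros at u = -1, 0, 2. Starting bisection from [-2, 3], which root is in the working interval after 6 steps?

2

p(0.5) = 1.125 > 0, so the root lies in [0.5, 3]
p(1.75) = 1.203125 > 0, so the root lies in [1.75, 3]
p(2.375) = -3.005859 < 0, so the root lies in [1.75, 2.375]
p(2.0625) = -0.3948 < 0, so the root lies in [1.75, 2.0625]
p(1.90625) = 0.5194 > 0, so the root lies in [1.90625, 2.0625]
p(1.984375) = 0.0925 > 0, so the root lies in [1.984375, 2.0625]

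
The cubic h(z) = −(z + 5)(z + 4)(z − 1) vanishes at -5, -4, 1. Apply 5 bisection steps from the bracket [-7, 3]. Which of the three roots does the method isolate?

h(-2) = 18 > 0, so the root lies in [-2, 3]
h(0.5) = 12.375 > 0, so the root lies in [0.5, 3]
h(1.75) = -29.109375 < 0, so the root lies in [0.5, 1.75]
h(1.125) = -3.9238 < 0, so the root lies in [0.5, 1.125]
h(0.8125) = 5.2449 > 0, so the root lies in [0.8125, 1.125]

1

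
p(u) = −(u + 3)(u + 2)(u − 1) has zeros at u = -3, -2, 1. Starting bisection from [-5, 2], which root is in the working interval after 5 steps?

1

u = -1.5 gives p = 1.875, positive; keep [-1.5, 2]
u = 0.25 gives p = 5.484375, positive; keep [0.25, 2]
u = 1.125 gives p = -1.611328, negative; keep [0.25, 1.125]
u = 0.6875 gives p = 3.0969, positive; keep [0.6875, 1.125]
u = 0.90625 gives p = 1.0643, positive; keep [0.90625, 1.125]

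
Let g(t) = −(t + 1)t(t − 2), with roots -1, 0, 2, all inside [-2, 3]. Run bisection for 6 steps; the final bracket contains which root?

g(0.5) = 1.125 > 0, so the root lies in [0.5, 3]
g(1.75) = 1.203125 > 0, so the root lies in [1.75, 3]
g(2.375) = -3.005859 < 0, so the root lies in [1.75, 2.375]
g(2.0625) = -0.3948 < 0, so the root lies in [1.75, 2.0625]
g(1.90625) = 0.5194 > 0, so the root lies in [1.90625, 2.0625]
g(1.984375) = 0.0925 > 0, so the root lies in [1.984375, 2.0625]

2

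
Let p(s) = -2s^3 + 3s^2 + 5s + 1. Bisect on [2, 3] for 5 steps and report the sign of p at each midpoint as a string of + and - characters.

+---+

s = 2.5 gives p = 1, positive; keep [2.5, 3]
s = 2.75 gives p = -4.15625, negative; keep [2.5, 2.75]
s = 2.625 gives p = -1.378906, negative; keep [2.5, 2.625]
s = 2.5625 gives p = -0.1411, negative; keep [2.5, 2.5625]
s = 2.53125 gives p = 0.4413, positive; keep [2.53125, 2.5625]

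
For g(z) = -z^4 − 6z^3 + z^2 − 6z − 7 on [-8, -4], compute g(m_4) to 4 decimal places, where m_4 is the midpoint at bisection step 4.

m = -6, g(m) = 65 (+); new bracket [-8, -6]
m = -7, g(m) = -259 (−); new bracket [-7, -6]
m = -6.5, g(m) = -63.0625 (−); new bracket [-6.5, -6]
m = -6.25, g(m) = 8.5273 (+); new bracket [-6.5, -6.25]

8.5273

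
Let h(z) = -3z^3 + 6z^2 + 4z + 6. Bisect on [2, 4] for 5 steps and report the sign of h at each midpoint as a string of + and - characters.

midpoint 3: h = -9 < 0 → [2, 3]
midpoint 2.5: h = 6.625 > 0 → [2.5, 3]
midpoint 2.75: h = -0.015625 < 0 → [2.5, 2.75]
midpoint 2.625: h = 3.5801 > 0 → [2.625, 2.75]
midpoint 2.6875: h = 1.8533 > 0 → [2.6875, 2.75]

-+-++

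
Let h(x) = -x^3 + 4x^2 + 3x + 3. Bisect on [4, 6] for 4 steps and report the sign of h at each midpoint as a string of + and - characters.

h(5) = -7 < 0, so the root lies in [4, 5]
h(4.5) = 6.375 > 0, so the root lies in [4.5, 5]
h(4.75) = 0.328125 > 0, so the root lies in [4.75, 5]
h(4.875) = -3.1699 < 0, so the root lies in [4.75, 4.875]

-++-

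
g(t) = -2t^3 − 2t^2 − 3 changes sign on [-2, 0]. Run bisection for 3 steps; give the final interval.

g(-1) = -3 < 0, so the root lies in [-2, -1]
g(-1.5) = -0.75 < 0, so the root lies in [-2, -1.5]
g(-1.75) = 1.59375 > 0, so the root lies in [-1.75, -1.5]

[-1.75, -1.5]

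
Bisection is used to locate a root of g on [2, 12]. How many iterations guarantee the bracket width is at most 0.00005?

18

Width after n steps is 10/2^n. Need 2^n ≥ 10/0.00005 = 200000.
2^17 = 131072 < 200000 ≤ 2^18 = 262144, so n = 18.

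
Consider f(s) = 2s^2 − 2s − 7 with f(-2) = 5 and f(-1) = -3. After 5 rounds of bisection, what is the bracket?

midpoint -1.5: f = 0.5 > 0 → [-1.5, -1]
midpoint -1.25: f = -1.375 < 0 → [-1.5, -1.25]
midpoint -1.375: f = -0.46875 < 0 → [-1.5, -1.375]
midpoint -1.4375: f = 0.0078 > 0 → [-1.4375, -1.375]
midpoint -1.40625: f = -0.2324 < 0 → [-1.4375, -1.40625]

[-1.4375, -1.40625]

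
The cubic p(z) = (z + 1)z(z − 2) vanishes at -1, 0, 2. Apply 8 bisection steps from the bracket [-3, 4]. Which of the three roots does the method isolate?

2

m = 0.5, p(m) = -1.125 (−); new bracket [0.5, 4]
m = 2.25, p(m) = 1.828125 (+); new bracket [0.5, 2.25]
m = 1.375, p(m) = -2.041016 (−); new bracket [1.375, 2.25]
m = 1.8125, p(m) = -0.9558 (−); new bracket [1.8125, 2.25]
m = 2.03125, p(m) = 0.1924 (+); new bracket [1.8125, 2.03125]
m = 1.921875, p(m) = -0.4387 (−); new bracket [1.921875, 2.03125]
m = 1.9765625, p(m) = -0.1379 (−); new bracket [1.9765625, 2.03125]
m = 2.00390625, p(m) = 0.0235 (+); new bracket [1.9765625, 2.00390625]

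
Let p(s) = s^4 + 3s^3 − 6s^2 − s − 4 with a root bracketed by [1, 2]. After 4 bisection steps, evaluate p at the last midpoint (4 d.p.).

-0.2480

s = 1.5 gives p = -3.8125, negative; keep [1.5, 2]
s = 1.75 gives p = 1.332031, positive; keep [1.5, 1.75]
s = 1.625 gives p = -1.622803, negative; keep [1.625, 1.75]
s = 1.6875 gives p = -0.248, negative; keep [1.6875, 1.75]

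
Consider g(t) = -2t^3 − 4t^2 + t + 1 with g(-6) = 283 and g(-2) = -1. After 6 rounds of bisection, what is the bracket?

[-2.125, -2.0625]

m = -4, g(m) = 61 (+); new bracket [-4, -2]
m = -3, g(m) = 16 (+); new bracket [-3, -2]
m = -2.5, g(m) = 4.75 (+); new bracket [-2.5, -2]
m = -2.25, g(m) = 1.2812 (+); new bracket [-2.25, -2]
m = -2.125, g(m) = 0.0039 (+); new bracket [-2.125, -2]
m = -2.0625, g(m) = -0.5308 (−); new bracket [-2.125, -2.0625]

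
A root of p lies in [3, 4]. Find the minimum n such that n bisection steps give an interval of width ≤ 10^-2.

7

Width after n steps is 1/2^n. Need 2^n ≥ 1/10^-2 = 100.
2^6 = 64 < 100 ≤ 2^7 = 128, so n = 7.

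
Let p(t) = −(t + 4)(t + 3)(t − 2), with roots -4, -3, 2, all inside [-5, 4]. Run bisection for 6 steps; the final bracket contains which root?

2

m = -0.5, p(m) = 21.875 (+); new bracket [-0.5, 4]
m = 1.75, p(m) = 6.828125 (+); new bracket [1.75, 4]
m = 2.875, p(m) = -35.341797 (−); new bracket [1.75, 2.875]
m = 2.3125, p(m) = -10.4797 (−); new bracket [1.75, 2.3125]
m = 2.03125, p(m) = -0.9483 (−); new bracket [1.75, 2.03125]
m = 1.890625, p(m) = 3.151 (+); new bracket [1.890625, 2.03125]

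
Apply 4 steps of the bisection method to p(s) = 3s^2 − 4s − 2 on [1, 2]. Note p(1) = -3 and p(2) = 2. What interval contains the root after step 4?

[1.6875, 1.75]

midpoint 1.5: p = -1.25 < 0 → [1.5, 2]
midpoint 1.75: p = 0.1875 > 0 → [1.5, 1.75]
midpoint 1.625: p = -0.578125 < 0 → [1.625, 1.75]
midpoint 1.6875: p = -0.207 < 0 → [1.6875, 1.75]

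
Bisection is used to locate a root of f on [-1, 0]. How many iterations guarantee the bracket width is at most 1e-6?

20

Width after n steps is 1/2^n. Need 2^n ≥ 1/1e-6 = 1000000.
2^19 = 524288 < 1000000 ≤ 2^20 = 1048576, so n = 20.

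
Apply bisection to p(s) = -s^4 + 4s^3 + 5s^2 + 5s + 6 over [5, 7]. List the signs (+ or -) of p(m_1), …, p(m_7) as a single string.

---++--

s = 6 gives p = -216, negative; keep [5, 6]
s = 5.5 gives p = -64.8125, negative; keep [5, 5.5]
s = 5.25 gives p = -10.816406, negative; keep [5, 5.25]
s = 5.125 gives p = 11.5154, positive; keep [5.125, 5.25]
s = 5.1875 gives p = 0.7175, positive; keep [5.1875, 5.25]
s = 5.21875 gives p = -4.9559, negative; keep [5.1875, 5.21875]
s = 5.203125 gives p = -2.096, negative; keep [5.1875, 5.203125]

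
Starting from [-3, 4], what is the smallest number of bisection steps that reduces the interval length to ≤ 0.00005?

18

Width after n steps is 7/2^n. Need 2^n ≥ 7/0.00005 = 140000.
2^17 = 131072 < 140000 ≤ 2^18 = 262144, so n = 18.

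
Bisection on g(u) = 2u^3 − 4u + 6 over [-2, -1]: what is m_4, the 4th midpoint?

-1.9375

m = -1.5, g(m) = 5.25 (+); new bracket [-2, -1.5]
m = -1.75, g(m) = 2.28125 (+); new bracket [-2, -1.75]
m = -1.875, g(m) = 0.316406 (+); new bracket [-2, -1.875]
m = -1.9375, g(m) = -0.7964 (−); new bracket [-1.9375, -1.875]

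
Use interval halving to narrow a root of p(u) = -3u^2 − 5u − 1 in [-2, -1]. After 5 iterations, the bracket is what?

midpoint -1.5: p = -0.25 < 0 → [-1.5, -1]
midpoint -1.25: p = 0.5625 > 0 → [-1.5, -1.25]
midpoint -1.375: p = 0.203125 > 0 → [-1.5, -1.375]
midpoint -1.4375: p = -0.0117 < 0 → [-1.4375, -1.375]
midpoint -1.40625: p = 0.0986 > 0 → [-1.4375, -1.40625]

[-1.4375, -1.40625]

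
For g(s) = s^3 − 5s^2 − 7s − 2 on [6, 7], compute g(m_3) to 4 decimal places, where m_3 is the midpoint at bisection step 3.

-2.6699

midpoint 6.5: g = 15.875 > 0 → [6, 6.5]
midpoint 6.25: g = 3.078125 > 0 → [6, 6.25]
midpoint 6.125: g = -2.669922 < 0 → [6.125, 6.25]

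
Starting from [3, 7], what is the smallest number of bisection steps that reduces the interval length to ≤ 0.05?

Width after n steps is 4/2^n. Need 2^n ≥ 4/0.05 = 80.
2^6 = 64 < 80 ≤ 2^7 = 128, so n = 7.

7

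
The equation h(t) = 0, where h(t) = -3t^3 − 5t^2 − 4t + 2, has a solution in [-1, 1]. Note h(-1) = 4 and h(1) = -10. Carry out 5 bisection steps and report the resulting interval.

[0.3125, 0.375]

midpoint 0: h = 2 > 0 → [0, 1]
midpoint 0.5: h = -1.625 < 0 → [0, 0.5]
midpoint 0.25: h = 0.640625 > 0 → [0.25, 0.5]
midpoint 0.375: h = -0.3613 < 0 → [0.25, 0.375]
midpoint 0.3125: h = 0.1702 > 0 → [0.3125, 0.375]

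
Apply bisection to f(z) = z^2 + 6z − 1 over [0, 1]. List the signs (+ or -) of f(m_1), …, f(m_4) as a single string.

++-+

f(0.5) = 2.25 > 0, so the root lies in [0, 0.5]
f(0.25) = 0.5625 > 0, so the root lies in [0, 0.25]
f(0.125) = -0.234375 < 0, so the root lies in [0.125, 0.25]
f(0.1875) = 0.1602 > 0, so the root lies in [0.125, 0.1875]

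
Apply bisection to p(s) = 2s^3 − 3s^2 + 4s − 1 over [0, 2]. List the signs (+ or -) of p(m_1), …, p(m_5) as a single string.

++-++

m = 1, p(m) = 2 (+); new bracket [0, 1]
m = 0.5, p(m) = 0.5 (+); new bracket [0, 0.5]
m = 0.25, p(m) = -0.15625 (−); new bracket [0.25, 0.5]
m = 0.375, p(m) = 0.1836 (+); new bracket [0.25, 0.375]
m = 0.3125, p(m) = 0.0181 (+); new bracket [0.25, 0.3125]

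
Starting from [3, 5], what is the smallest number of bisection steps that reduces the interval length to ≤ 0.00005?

16

Width after n steps is 2/2^n. Need 2^n ≥ 2/0.00005 = 40000.
2^15 = 32768 < 40000 ≤ 2^16 = 65536, so n = 16.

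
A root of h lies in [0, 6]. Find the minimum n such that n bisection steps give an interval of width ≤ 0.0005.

Width after n steps is 6/2^n. Need 2^n ≥ 6/0.0005 = 12000.
2^13 = 8192 < 12000 ≤ 2^14 = 16384, so n = 14.

14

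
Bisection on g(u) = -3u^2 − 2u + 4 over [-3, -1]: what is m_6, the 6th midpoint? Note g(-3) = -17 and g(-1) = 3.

g(-2) = -4 < 0, so the root lies in [-2, -1]
g(-1.5) = 0.25 > 0, so the root lies in [-2, -1.5]
g(-1.75) = -1.6875 < 0, so the root lies in [-1.75, -1.5]
g(-1.625) = -0.6719 < 0, so the root lies in [-1.625, -1.5]
g(-1.5625) = -0.1992 < 0, so the root lies in [-1.5625, -1.5]
g(-1.53125) = 0.0283 > 0, so the root lies in [-1.5625, -1.53125]

-1.53125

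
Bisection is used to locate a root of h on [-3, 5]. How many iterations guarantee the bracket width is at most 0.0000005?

24

Width after n steps is 8/2^n. Need 2^n ≥ 8/0.0000005 = 16000000.
2^23 = 8388608 < 16000000 ≤ 2^24 = 16777216, so n = 24.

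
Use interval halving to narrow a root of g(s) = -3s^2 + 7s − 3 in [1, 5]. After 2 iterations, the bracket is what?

[1, 2]

midpoint 3: g = -9 < 0 → [1, 3]
midpoint 2: g = -1 < 0 → [1, 2]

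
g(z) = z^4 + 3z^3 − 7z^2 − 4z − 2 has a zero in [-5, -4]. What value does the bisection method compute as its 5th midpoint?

-4.40625

m = -4.5, g(m) = 10.9375 (+); new bracket [-4.5, -4]
m = -4.25, g(m) = -15.480469 (−); new bracket [-4.5, -4.25]
m = -4.375, g(m) = -3.341553 (−); new bracket [-4.5, -4.375]
m = -4.4375, g(m) = 3.5198 (+); new bracket [-4.4375, -4.375]
m = -4.40625, g(m) = 0.0209 (+); new bracket [-4.40625, -4.375]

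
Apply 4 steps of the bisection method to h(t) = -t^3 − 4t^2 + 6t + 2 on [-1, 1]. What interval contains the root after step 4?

[-0.375, -0.25]

midpoint 0: h = 2 > 0 → [-1, 0]
midpoint -0.5: h = -1.875 < 0 → [-0.5, 0]
midpoint -0.25: h = 0.265625 > 0 → [-0.5, -0.25]
midpoint -0.375: h = -0.7598 < 0 → [-0.375, -0.25]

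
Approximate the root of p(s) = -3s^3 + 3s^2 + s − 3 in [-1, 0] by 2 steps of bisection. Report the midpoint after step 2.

p(-0.5) = -2.375 < 0, so the root lies in [-1, -0.5]
p(-0.75) = -0.796875 < 0, so the root lies in [-1, -0.75]

-0.75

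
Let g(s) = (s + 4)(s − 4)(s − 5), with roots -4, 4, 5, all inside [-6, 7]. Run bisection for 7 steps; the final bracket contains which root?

midpoint 0.5: g = 70.875 > 0 → [-6, 0.5]
midpoint -2.75: g = 65.390625 > 0 → [-6, -2.75]
midpoint -4.375: g = -29.443359 < 0 → [-4.375, -2.75]
midpoint -3.5625: g = 28.3298 > 0 → [-4.375, -3.5625]
midpoint -3.96875: g = 2.2334 > 0 → [-4.375, -3.96875]
midpoint -4.171875: g = -12.8823 < 0 → [-4.171875, -3.96875]
midpoint -4.0703125: g = -5.1469 < 0 → [-4.0703125, -3.96875]

-4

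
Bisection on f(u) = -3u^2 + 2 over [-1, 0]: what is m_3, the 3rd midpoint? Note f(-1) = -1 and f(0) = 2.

-0.875

m = -0.5, f(m) = 1.25 (+); new bracket [-1, -0.5]
m = -0.75, f(m) = 0.3125 (+); new bracket [-1, -0.75]
m = -0.875, f(m) = -0.296875 (−); new bracket [-0.875, -0.75]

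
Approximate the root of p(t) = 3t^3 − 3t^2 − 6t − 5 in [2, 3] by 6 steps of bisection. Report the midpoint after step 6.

2.234375

m = 2.5, p(m) = 8.125 (+); new bracket [2, 2.5]
m = 2.25, p(m) = 0.484375 (+); new bracket [2, 2.25]
m = 2.125, p(m) = -2.509766 (−); new bracket [2.125, 2.25]
m = 2.1875, p(m) = -1.0779 (−); new bracket [2.1875, 2.25]
m = 2.21875, p(m) = -0.3133 (−); new bracket [2.21875, 2.25]
m = 2.234375, p(m) = 0.0813 (+); new bracket [2.21875, 2.234375]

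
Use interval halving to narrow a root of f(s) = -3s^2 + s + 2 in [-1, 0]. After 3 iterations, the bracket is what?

[-0.75, -0.625]

f(-0.5) = 0.75 > 0, so the root lies in [-1, -0.5]
f(-0.75) = -0.4375 < 0, so the root lies in [-0.75, -0.5]
f(-0.625) = 0.203125 > 0, so the root lies in [-0.75, -0.625]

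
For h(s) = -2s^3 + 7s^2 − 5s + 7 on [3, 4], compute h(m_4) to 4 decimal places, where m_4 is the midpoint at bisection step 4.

-0.1060

midpoint 3.5: h = -10.5 < 0 → [3, 3.5]
midpoint 3.25: h = -3.96875 < 0 → [3, 3.25]
midpoint 3.125: h = -1.300781 < 0 → [3, 3.125]
midpoint 3.0625: h = -0.106 < 0 → [3, 3.0625]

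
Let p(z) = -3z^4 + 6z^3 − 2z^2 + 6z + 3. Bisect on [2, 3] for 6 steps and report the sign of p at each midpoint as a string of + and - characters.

midpoint 2.5: p = -17.9375 < 0 → [2, 2.5]
midpoint 2.25: p = -2.167969 < 0 → [2, 2.25]
midpoint 2.125: p = 3.120361 > 0 → [2.125, 2.25]
midpoint 2.1875: p = 0.6667 > 0 → [2.1875, 2.25]
midpoint 2.21875: p = -0.7011 < 0 → [2.1875, 2.21875]
midpoint 2.203125: p = -0.0051 < 0 → [2.1875, 2.203125]

--++--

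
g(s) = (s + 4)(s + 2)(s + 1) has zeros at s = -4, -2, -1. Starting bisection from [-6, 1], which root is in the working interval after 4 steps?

s = -2.5 gives g = 1.125, positive; keep [-6, -2.5]
s = -4.25 gives g = -1.828125, negative; keep [-4.25, -2.5]
s = -3.375 gives g = 2.041016, positive; keep [-4.25, -3.375]
s = -3.8125 gives g = 0.9558, positive; keep [-4.25, -3.8125]

-4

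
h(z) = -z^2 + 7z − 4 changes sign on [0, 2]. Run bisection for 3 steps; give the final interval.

[0.5, 0.75]

z = 1 gives h = 2, positive; keep [0, 1]
z = 0.5 gives h = -0.75, negative; keep [0.5, 1]
z = 0.75 gives h = 0.6875, positive; keep [0.5, 0.75]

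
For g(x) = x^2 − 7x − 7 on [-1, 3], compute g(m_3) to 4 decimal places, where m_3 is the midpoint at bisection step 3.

g(1) = -13 < 0, so the root lies in [-1, 1]
g(0) = -7 < 0, so the root lies in [-1, 0]
g(-0.5) = -3.25 < 0, so the root lies in [-1, -0.5]

-3.2500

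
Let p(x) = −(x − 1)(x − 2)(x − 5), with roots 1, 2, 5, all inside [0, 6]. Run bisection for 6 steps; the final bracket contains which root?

5

midpoint 3: p = 4 > 0 → [3, 6]
midpoint 4.5: p = 4.375 > 0 → [4.5, 6]
midpoint 5.25: p = -3.453125 < 0 → [4.5, 5.25]
midpoint 4.875: p = 1.3926 > 0 → [4.875, 5.25]
midpoint 5.0625: p = -0.7776 < 0 → [4.875, 5.0625]
midpoint 4.96875: p = 0.3682 > 0 → [4.96875, 5.0625]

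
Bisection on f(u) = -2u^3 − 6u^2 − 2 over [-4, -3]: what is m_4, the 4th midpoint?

-3.0625

m = -3.5, f(m) = 10.25 (+); new bracket [-3.5, -3]
m = -3.25, f(m) = 3.28125 (+); new bracket [-3.25, -3]
m = -3.125, f(m) = 0.441406 (+); new bracket [-3.125, -3]
m = -3.0625, f(m) = -0.8276 (−); new bracket [-3.125, -3.0625]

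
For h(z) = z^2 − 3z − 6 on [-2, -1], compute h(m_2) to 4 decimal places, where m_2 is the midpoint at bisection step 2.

-0.6875

h(-1.5) = 0.75 > 0, so the root lies in [-1.5, -1]
h(-1.25) = -0.6875 < 0, so the root lies in [-1.5, -1.25]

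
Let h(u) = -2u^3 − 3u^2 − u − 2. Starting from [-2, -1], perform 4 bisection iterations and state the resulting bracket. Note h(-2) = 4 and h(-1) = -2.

[-1.625, -1.5625]

u = -1.5 gives h = -0.5, negative; keep [-2, -1.5]
u = -1.75 gives h = 1.28125, positive; keep [-1.75, -1.5]
u = -1.625 gives h = 0.285156, positive; keep [-1.625, -1.5]
u = -1.5625 gives h = -0.1323, negative; keep [-1.625, -1.5625]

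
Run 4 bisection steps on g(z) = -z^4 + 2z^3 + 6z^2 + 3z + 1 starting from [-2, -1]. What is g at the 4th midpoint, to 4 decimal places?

-0.0911

g(-1.5) = -1.8125 < 0, so the root lies in [-1.5, -1]
g(-1.25) = 0.277344 > 0, so the root lies in [-1.5, -1.25]
g(-1.375) = -0.554932 < 0, so the root lies in [-1.375, -1.25]
g(-1.3125) = -0.0911 < 0, so the root lies in [-1.3125, -1.25]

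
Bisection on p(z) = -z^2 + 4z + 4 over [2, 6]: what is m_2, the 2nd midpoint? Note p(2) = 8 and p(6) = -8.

z = 4 gives p = 4, positive; keep [4, 6]
z = 5 gives p = -1, negative; keep [4, 5]

5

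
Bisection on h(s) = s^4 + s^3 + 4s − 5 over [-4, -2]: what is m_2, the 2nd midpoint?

m = -3, h(m) = 37 (+); new bracket [-3, -2]
m = -2.5, h(m) = 8.4375 (+); new bracket [-2.5, -2]

-2.5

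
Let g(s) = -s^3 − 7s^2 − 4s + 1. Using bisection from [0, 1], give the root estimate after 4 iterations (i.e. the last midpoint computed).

midpoint 0.5: g = -2.875 < 0 → [0, 0.5]
midpoint 0.25: g = -0.453125 < 0 → [0, 0.25]
midpoint 0.125: g = 0.388672 > 0 → [0.125, 0.25]
midpoint 0.1875: g = -0.0027 < 0 → [0.125, 0.1875]

0.1875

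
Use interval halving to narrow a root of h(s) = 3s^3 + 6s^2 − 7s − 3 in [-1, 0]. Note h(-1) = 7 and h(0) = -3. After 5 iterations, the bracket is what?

m = -0.5, h(m) = 1.625 (+); new bracket [-0.5, 0]
m = -0.25, h(m) = -0.921875 (−); new bracket [-0.5, -0.25]
m = -0.375, h(m) = 0.310547 (+); new bracket [-0.375, -0.25]
m = -0.3125, h(m) = -0.3181 (−); new bracket [-0.375, -0.3125]
m = -0.34375, h(m) = -0.0066 (−); new bracket [-0.375, -0.34375]

[-0.375, -0.34375]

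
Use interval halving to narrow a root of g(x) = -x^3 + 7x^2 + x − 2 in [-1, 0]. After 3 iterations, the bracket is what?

[-0.625, -0.5]

midpoint -0.5: g = -0.625 < 0 → [-1, -0.5]
midpoint -0.75: g = 1.609375 > 0 → [-0.75, -0.5]
midpoint -0.625: g = 0.353516 > 0 → [-0.625, -0.5]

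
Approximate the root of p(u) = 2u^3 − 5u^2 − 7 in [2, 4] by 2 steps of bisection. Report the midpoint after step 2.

p(3) = 2 > 0, so the root lies in [2, 3]
p(2.5) = -7 < 0, so the root lies in [2.5, 3]

2.5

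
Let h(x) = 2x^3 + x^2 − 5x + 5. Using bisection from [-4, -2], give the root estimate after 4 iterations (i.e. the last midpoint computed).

midpoint -3: h = -25 < 0 → [-3, -2]
midpoint -2.5: h = -7.5 < 0 → [-2.5, -2]
midpoint -2.25: h = -1.46875 < 0 → [-2.25, -2]
midpoint -2.125: h = 0.9492 > 0 → [-2.25, -2.125]

-2.125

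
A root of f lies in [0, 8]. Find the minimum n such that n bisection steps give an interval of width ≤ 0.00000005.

Width after n steps is 8/2^n. Need 2^n ≥ 8/0.00000005 = 160000000.
2^27 = 134217728 < 160000000 ≤ 2^28 = 268435456, so n = 28.

28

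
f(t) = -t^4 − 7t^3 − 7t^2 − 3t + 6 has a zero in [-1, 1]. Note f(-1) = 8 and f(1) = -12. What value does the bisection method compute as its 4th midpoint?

midpoint 0: f = 6 > 0 → [0, 1]
midpoint 0.5: f = 1.8125 > 0 → [0.5, 1]
midpoint 0.75: f = -3.457031 < 0 → [0.5, 0.75]
midpoint 0.625: f = -0.4709 < 0 → [0.5, 0.625]

0.625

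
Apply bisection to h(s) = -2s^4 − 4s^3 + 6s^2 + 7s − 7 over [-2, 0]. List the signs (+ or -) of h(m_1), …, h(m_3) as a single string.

m = -1, h(m) = -6 (−); new bracket [-2, -1]
m = -1.5, h(m) = -0.625 (−); new bracket [-2, -1.5]
m = -1.75, h(m) = 1.804688 (+); new bracket [-1.75, -1.5]

--+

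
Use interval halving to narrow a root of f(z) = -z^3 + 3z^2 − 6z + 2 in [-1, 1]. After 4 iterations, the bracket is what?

[0.375, 0.5]

z = 0 gives f = 2, positive; keep [0, 1]
z = 0.5 gives f = -0.375, negative; keep [0, 0.5]
z = 0.25 gives f = 0.671875, positive; keep [0.25, 0.5]
z = 0.375 gives f = 0.1191, positive; keep [0.375, 0.5]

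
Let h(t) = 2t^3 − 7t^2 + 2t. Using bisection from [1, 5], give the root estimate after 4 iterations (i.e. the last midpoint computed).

midpoint 3: h = -3 < 0 → [3, 5]
midpoint 4: h = 24 > 0 → [3, 4]
midpoint 3.5: h = 7 > 0 → [3, 3.5]
midpoint 3.25: h = 1.2188 > 0 → [3, 3.25]

3.25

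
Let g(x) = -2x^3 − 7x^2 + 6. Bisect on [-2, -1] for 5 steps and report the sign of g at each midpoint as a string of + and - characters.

g(-1.5) = -3 < 0, so the root lies in [-1.5, -1]
g(-1.25) = -1.03125 < 0, so the root lies in [-1.25, -1]
g(-1.125) = -0.011719 < 0, so the root lies in [-1.125, -1]
g(-1.0625) = 0.4966 > 0, so the root lies in [-1.125, -1.0625]
g(-1.09375) = 0.2429 > 0, so the root lies in [-1.125, -1.09375]

---++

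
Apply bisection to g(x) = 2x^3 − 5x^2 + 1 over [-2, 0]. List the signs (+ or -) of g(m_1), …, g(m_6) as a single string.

--++-+

x = -1 gives g = -6, negative; keep [-1, 0]
x = -0.5 gives g = -0.5, negative; keep [-0.5, 0]
x = -0.25 gives g = 0.65625, positive; keep [-0.5, -0.25]
x = -0.375 gives g = 0.1914, positive; keep [-0.5, -0.375]
x = -0.4375 gives g = -0.1245, negative; keep [-0.4375, -0.375]
x = -0.40625 gives g = 0.0407, positive; keep [-0.4375, -0.40625]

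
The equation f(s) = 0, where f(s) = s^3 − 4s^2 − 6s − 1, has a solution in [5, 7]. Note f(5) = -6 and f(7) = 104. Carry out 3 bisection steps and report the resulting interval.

[5, 5.25]

f(6) = 35 > 0, so the root lies in [5, 6]
f(5.5) = 11.375 > 0, so the root lies in [5, 5.5]
f(5.25) = 1.953125 > 0, so the root lies in [5, 5.25]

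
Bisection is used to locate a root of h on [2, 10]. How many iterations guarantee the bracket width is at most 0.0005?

Width after n steps is 8/2^n. Need 2^n ≥ 8/0.0005 = 16000.
2^13 = 8192 < 16000 ≤ 2^14 = 16384, so n = 14.

14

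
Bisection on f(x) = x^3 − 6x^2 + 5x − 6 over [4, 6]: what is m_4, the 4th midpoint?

5.375

f(5) = -6 < 0, so the root lies in [5, 6]
f(5.5) = 6.375 > 0, so the root lies in [5, 5.5]
f(5.25) = -0.421875 < 0, so the root lies in [5.25, 5.5]
f(5.375) = 2.8184 > 0, so the root lies in [5.25, 5.375]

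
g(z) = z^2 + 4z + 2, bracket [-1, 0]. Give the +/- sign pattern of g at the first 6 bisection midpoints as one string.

+--+-+

z = -0.5 gives g = 0.25, positive; keep [-1, -0.5]
z = -0.75 gives g = -0.4375, negative; keep [-0.75, -0.5]
z = -0.625 gives g = -0.109375, negative; keep [-0.625, -0.5]
z = -0.5625 gives g = 0.0664, positive; keep [-0.625, -0.5625]
z = -0.59375 gives g = -0.0225, negative; keep [-0.59375, -0.5625]
z = -0.578125 gives g = 0.0217, positive; keep [-0.59375, -0.578125]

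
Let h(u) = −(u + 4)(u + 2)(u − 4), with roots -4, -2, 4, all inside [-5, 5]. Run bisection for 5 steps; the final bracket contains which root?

4

u = 0 gives h = 32, positive; keep [0, 5]
u = 2.5 gives h = 43.875, positive; keep [2.5, 5]
u = 3.75 gives h = 11.140625, positive; keep [3.75, 5]
u = 4.375 gives h = -20.0215, negative; keep [3.75, 4.375]
u = 4.0625 gives h = -3.0549, negative; keep [3.75, 4.0625]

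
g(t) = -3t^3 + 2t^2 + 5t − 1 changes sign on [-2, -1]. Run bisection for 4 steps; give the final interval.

[-1.125, -1.0625]

midpoint -1.5: g = 6.125 > 0 → [-1.5, -1]
midpoint -1.25: g = 1.734375 > 0 → [-1.25, -1]
midpoint -1.125: g = 0.177734 > 0 → [-1.125, -1]
midpoint -1.0625: g = -0.4563 < 0 → [-1.125, -1.0625]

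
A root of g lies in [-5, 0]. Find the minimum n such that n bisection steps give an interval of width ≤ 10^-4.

Width after n steps is 5/2^n. Need 2^n ≥ 5/10^-4 = 50000.
2^15 = 32768 < 50000 ≤ 2^16 = 65536, so n = 16.

16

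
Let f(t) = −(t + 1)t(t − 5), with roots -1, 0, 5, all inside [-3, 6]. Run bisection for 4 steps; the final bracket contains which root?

t = 1.5 gives f = 13.125, positive; keep [1.5, 6]
t = 3.75 gives f = 22.265625, positive; keep [3.75, 6]
t = 4.875 gives f = 3.580078, positive; keep [4.875, 6]
t = 5.4375 gives f = -15.3142, negative; keep [4.875, 5.4375]

5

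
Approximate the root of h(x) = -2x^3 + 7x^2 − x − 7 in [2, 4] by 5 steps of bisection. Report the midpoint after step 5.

midpoint 3: h = -1 < 0 → [2, 3]
midpoint 2.5: h = 3 > 0 → [2.5, 3]
midpoint 2.75: h = 1.59375 > 0 → [2.75, 3]
midpoint 2.875: h = 0.457 > 0 → [2.875, 3]
midpoint 2.9375: h = -0.23 < 0 → [2.875, 2.9375]

2.9375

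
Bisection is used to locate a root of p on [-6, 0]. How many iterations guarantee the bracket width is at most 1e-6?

23

Width after n steps is 6/2^n. Need 2^n ≥ 6/1e-6 = 6000000.
2^22 = 4194304 < 6000000 ≤ 2^23 = 8388608, so n = 23.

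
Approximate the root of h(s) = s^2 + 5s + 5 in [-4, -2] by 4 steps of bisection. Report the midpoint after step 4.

-3.625

midpoint -3: h = -1 < 0 → [-4, -3]
midpoint -3.5: h = -0.25 < 0 → [-4, -3.5]
midpoint -3.75: h = 0.3125 > 0 → [-3.75, -3.5]
midpoint -3.625: h = 0.0156 > 0 → [-3.625, -3.5]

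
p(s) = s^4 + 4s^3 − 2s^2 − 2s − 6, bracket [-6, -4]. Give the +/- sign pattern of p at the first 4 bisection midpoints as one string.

midpoint -5: p = 79 > 0 → [-5, -4]
midpoint -4.5: p = 8.0625 > 0 → [-4.5, -4]
midpoint -4.25: p = -14.433594 < 0 → [-4.5, -4.25]
midpoint -4.375: p = -4.1287 < 0 → [-4.5, -4.375]

++--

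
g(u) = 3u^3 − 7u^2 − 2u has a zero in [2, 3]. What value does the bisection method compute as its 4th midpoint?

2.5625

m = 2.5, g(m) = -1.875 (−); new bracket [2.5, 3]
m = 2.75, g(m) = 3.953125 (+); new bracket [2.5, 2.75]
m = 2.625, g(m) = 0.779297 (+); new bracket [2.5, 2.625]
m = 2.5625, g(m) = -0.6106 (−); new bracket [2.5625, 2.625]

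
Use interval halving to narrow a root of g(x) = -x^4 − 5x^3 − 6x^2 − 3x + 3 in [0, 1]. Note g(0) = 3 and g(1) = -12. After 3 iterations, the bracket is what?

[0.375, 0.5]

x = 0.5 gives g = -0.6875, negative; keep [0, 0.5]
x = 0.25 gives g = 1.792969, positive; keep [0.25, 0.5]
x = 0.375 gives g = 0.747803, positive; keep [0.375, 0.5]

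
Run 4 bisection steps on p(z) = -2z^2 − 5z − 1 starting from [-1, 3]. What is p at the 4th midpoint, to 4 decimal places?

0.1250

z = 1 gives p = -8, negative; keep [-1, 1]
z = 0 gives p = -1, negative; keep [-1, 0]
z = -0.5 gives p = 1, positive; keep [-0.5, 0]
z = -0.25 gives p = 0.125, positive; keep [-0.25, 0]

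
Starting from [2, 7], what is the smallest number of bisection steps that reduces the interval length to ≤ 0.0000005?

24

Width after n steps is 5/2^n. Need 2^n ≥ 5/0.0000005 = 10000000.
2^23 = 8388608 < 10000000 ≤ 2^24 = 16777216, so n = 24.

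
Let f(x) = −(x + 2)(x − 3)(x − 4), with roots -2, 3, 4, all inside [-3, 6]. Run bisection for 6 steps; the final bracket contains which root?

-2

midpoint 1.5: f = -13.125 < 0 → [-3, 1.5]
midpoint -0.75: f = -22.265625 < 0 → [-3, -0.75]
midpoint -1.875: f = -3.580078 < 0 → [-3, -1.875]
midpoint -2.4375: f = 15.3142 > 0 → [-2.4375, -1.875]
midpoint -2.15625: f = 4.9599 > 0 → [-2.15625, -1.875]
midpoint -2.015625: f = 0.4714 > 0 → [-2.015625, -1.875]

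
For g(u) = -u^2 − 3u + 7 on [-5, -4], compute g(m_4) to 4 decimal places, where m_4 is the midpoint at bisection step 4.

-0.1289

u = -4.5 gives g = 0.25, positive; keep [-5, -4.5]
u = -4.75 gives g = -1.3125, negative; keep [-4.75, -4.5]
u = -4.625 gives g = -0.515625, negative; keep [-4.625, -4.5]
u = -4.5625 gives g = -0.1289, negative; keep [-4.5625, -4.5]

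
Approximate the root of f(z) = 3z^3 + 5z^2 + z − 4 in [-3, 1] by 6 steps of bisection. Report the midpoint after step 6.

0.6875

f(-1) = -3 < 0, so the root lies in [-1, 1]
f(0) = -4 < 0, so the root lies in [0, 1]
f(0.5) = -1.875 < 0, so the root lies in [0.5, 1]
f(0.75) = 0.8281 > 0, so the root lies in [0.5, 0.75]
f(0.625) = -0.6895 < 0, so the root lies in [0.625, 0.75]
f(0.6875) = 0.0256 > 0, so the root lies in [0.625, 0.6875]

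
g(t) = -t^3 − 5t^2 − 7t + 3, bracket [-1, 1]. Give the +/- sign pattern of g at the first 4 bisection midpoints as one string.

+-+-

midpoint 0: g = 3 > 0 → [0, 1]
midpoint 0.5: g = -1.875 < 0 → [0, 0.5]
midpoint 0.25: g = 0.921875 > 0 → [0.25, 0.5]
midpoint 0.375: g = -0.3809 < 0 → [0.25, 0.375]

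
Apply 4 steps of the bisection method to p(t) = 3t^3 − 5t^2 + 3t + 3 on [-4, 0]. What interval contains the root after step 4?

midpoint -2: p = -47 < 0 → [-2, 0]
midpoint -1: p = -8 < 0 → [-1, 0]
midpoint -0.5: p = -0.125 < 0 → [-0.5, 0]
midpoint -0.25: p = 1.8906 > 0 → [-0.5, -0.25]

[-0.5, -0.25]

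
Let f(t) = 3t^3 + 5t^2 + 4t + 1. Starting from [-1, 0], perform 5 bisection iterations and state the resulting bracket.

[-0.40625, -0.375]

midpoint -0.5: f = -0.125 < 0 → [-0.5, 0]
midpoint -0.25: f = 0.265625 > 0 → [-0.5, -0.25]
midpoint -0.375: f = 0.044922 > 0 → [-0.5, -0.375]
midpoint -0.4375: f = -0.0442 < 0 → [-0.4375, -0.375]
midpoint -0.40625: f = -0.0009 < 0 → [-0.40625, -0.375]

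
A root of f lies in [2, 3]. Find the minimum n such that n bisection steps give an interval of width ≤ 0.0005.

11

Width after n steps is 1/2^n. Need 2^n ≥ 1/0.0005 = 2000.
2^10 = 1024 < 2000 ≤ 2^11 = 2048, so n = 11.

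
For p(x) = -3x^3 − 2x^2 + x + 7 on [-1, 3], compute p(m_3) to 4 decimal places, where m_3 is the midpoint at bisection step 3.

-6.1250

p(1) = 3 > 0, so the root lies in [1, 3]
p(2) = -23 < 0, so the root lies in [1, 2]
p(1.5) = -6.125 < 0, so the root lies in [1, 1.5]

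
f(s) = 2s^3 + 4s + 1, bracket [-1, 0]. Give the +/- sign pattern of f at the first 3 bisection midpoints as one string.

s = -0.5 gives f = -1.25, negative; keep [-0.5, 0]
s = -0.25 gives f = -0.03125, negative; keep [-0.25, 0]
s = -0.125 gives f = 0.496094, positive; keep [-0.25, -0.125]

--+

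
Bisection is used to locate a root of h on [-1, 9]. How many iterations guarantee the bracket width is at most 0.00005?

Width after n steps is 10/2^n. Need 2^n ≥ 10/0.00005 = 200000.
2^17 = 131072 < 200000 ≤ 2^18 = 262144, so n = 18.

18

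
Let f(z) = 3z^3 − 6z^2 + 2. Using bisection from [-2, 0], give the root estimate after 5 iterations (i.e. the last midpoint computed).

-0.5625

z = -1 gives f = -7, negative; keep [-1, 0]
z = -0.5 gives f = 0.125, positive; keep [-1, -0.5]
z = -0.75 gives f = -2.640625, negative; keep [-0.75, -0.5]
z = -0.625 gives f = -1.0762, negative; keep [-0.625, -0.5]
z = -0.5625 gives f = -0.4324, negative; keep [-0.5625, -0.5]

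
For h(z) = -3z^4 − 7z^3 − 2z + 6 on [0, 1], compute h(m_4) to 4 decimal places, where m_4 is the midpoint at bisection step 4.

-0.6871

m = 0.5, h(m) = 3.9375 (+); new bracket [0.5, 1]
m = 0.75, h(m) = 0.597656 (+); new bracket [0.75, 1]
m = 0.875, h(m) = -2.197998 (−); new bracket [0.75, 0.875]
m = 0.8125, h(m) = -0.6871 (−); new bracket [0.75, 0.8125]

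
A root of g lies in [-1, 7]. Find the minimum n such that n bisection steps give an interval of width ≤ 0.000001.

Width after n steps is 8/2^n. Need 2^n ≥ 8/0.000001 = 8000000.
2^22 = 4194304 < 8000000 ≤ 2^23 = 8388608, so n = 23.

23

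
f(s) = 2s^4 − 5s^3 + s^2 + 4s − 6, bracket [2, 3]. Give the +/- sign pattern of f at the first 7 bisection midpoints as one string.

++-+++-

s = 2.5 gives f = 10.25, positive; keep [2, 2.5]
s = 2.25 gives f = 2.367188, positive; keep [2, 2.25]
s = 2.125 gives f = -0.181152, negative; keep [2.125, 2.25]
s = 2.1875 gives f = 0.993, positive; keep [2.125, 2.1875]
s = 2.15625 gives f = 0.382, positive; keep [2.125, 2.15625]
s = 2.140625 gives f = 0.0946, positive; keep [2.125, 2.140625]
s = 2.1328125 gives f = -0.0447, negative; keep [2.1328125, 2.140625]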